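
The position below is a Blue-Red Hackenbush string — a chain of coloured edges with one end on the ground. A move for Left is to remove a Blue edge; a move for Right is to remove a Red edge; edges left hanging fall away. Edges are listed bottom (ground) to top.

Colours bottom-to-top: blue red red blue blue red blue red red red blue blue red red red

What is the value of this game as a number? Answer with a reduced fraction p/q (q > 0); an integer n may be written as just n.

6705/16384

step 1: add blue to get b; options L={ 0 } R={ — } = 1
step 2: add red to get br; options L={ 0 } R={ 1 } = 1/2
step 3: add red to get brr; options L={ 0 } R={ 1/2, 1 } = 1/4
step 4: add blue to get brrb; options L={ 0, 1/4 } R={ 1/2, 1 } = 3/8
step 5: add blue to get brrbb; options L={ 0, 1/4, 3/8 } R={ 1/2, 1 } = 7/16
step 6: add red to get brrbbr; options L={ 0, 1/4, 3/8 } R={ 7/16, 1/2, 1 } = 13/32
step 7: add blue to get brrbbrb; options L={ 0, 1/4, 3/8, 13/32 } R={ 7/16, 1/2, 1 } = 27/64
step 8: add red to get brrbbrbr; options L={ 0, 1/4, 3/8, 13/32 } R={ 27/64, 7/16, 1/2, 1 } = 53/128
step 9: add red to get brrbbrbrr; options L={ 0, 1/4, 3/8, 13/32 } R={ 53/128, 27/64, 7/16, 1/2, 1 } = 105/256
step 10: add red to get brrbbrbrrr; options L={ 0, 1/4, 3/8, 13/32 } R={ 105/256, 53/128, 27/64, 7/16, 1/2, 1 } = 209/512
step 11: add blue to get brrbbrbrrrb; options L={ 0, 1/4, 3/8, 13/32, 209/512 } R={ 105/256, 53/128, 27/64, 7/16, 1/2, 1 } = 419/1024
step 12: add blue to get brrbbrbrrrbb; options L={ 0, 1/4, 3/8, 13/32, 209/512, 419/1024 } R={ 105/256, 53/128, 27/64, 7/16, 1/2, 1 } = 839/2048
step 13: add red to get brrbbrbrrrbbr; options L={ 0, 1/4, 3/8, 13/32, 209/512, 419/1024 } R={ 839/2048, 105/256, 53/128, 27/64, 7/16, 1/2, 1 } = 1677/4096
step 14: add red to get brrbbrbrrrbbrr; options L={ 0, 1/4, 3/8, 13/32, 209/512, 419/1024 } R={ 1677/4096, 839/2048, 105/256, 53/128, 27/64, 7/16, 1/2, 1 } = 3353/8192
step 15: add red to get brrbbrbrrrbbrrr; options L={ 0, 1/4, 3/8, 13/32, 209/512, 419/1024 } R={ 3353/8192, 1677/4096, 839/2048, 105/256, 53/128, 27/64, 7/16, 1/2, 1 } = 6705/16384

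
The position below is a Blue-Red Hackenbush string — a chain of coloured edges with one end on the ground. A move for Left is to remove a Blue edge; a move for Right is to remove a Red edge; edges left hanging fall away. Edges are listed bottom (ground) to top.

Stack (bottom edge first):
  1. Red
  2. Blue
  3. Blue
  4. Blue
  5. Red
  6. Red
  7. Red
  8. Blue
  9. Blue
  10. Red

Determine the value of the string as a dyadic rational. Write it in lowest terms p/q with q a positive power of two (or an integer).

Recurse on prefixes of the 10-edge string Red Blue Blue Blue Red Red Red Blue Blue Red:
edge 1 of 10 (Red): { ∅ | 0 } → -1
edge 2 of 10 (Blue): { -1 | 0 } → -1/2
edge 3 of 10 (Blue): { -1, -1/2 | 0 } → -1/4
edge 4 of 10 (Blue): { -1, -1/2, -1/4 | 0 } → -1/8
edge 5 of 10 (Red): { -1, -1/2, -1/4 | -1/8, 0 } → -3/16
edge 6 of 10 (Red): { -1, -1/2, -1/4 | -3/16, -1/8, 0 } → -7/32
edge 7 of 10 (Red): { -1, -1/2, -1/4 | -7/32, -3/16, -1/8, 0 } → -15/64
edge 8 of 10 (Blue): { -1, -1/2, -1/4, -15/64 | -7/32, -3/16, -1/8, 0 } → -29/128
edge 9 of 10 (Blue): { -1, -1/2, -1/4, -15/64, -29/128 | -7/32, -3/16, -1/8, 0 } → -57/256
edge 10 of 10 (Red): { -1, -1/2, -1/4, -15/64, -29/128 | -57/256, -7/32, -3/16, -1/8, 0 } → -115/512

-115/512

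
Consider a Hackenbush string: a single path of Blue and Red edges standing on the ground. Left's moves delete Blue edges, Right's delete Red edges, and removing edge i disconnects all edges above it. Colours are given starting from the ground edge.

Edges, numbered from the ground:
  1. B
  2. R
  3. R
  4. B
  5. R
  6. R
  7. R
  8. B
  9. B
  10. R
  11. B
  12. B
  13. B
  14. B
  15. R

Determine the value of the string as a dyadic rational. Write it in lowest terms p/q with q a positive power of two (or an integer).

4541/16384

G(B) = { 0 | · } so 1
G(BR) = { 0 | 1 } so 1/2
G(BRR) = { 0 | 1/2, 1 } so 1/4
G(BRRB) = { 0, 1/4 | 1/2, 1 } so 3/8
G(BRRBR) = { 0, 1/4 | 3/8, 1/2, 1 } so 5/16
G(BRRBRR) = { 0, 1/4 | 5/16, 3/8, 1/2, 1 } so 9/32
G(BRRBRRR) = { 0, 1/4 | 9/32, 5/16, 3/8, 1/2, 1 } so 17/64
G(BRRBRRRB) = { 0, 1/4, 17/64 | 9/32, 5/16, 3/8, 1/2, 1 } so 35/128
G(BRRBRRRBB) = { 0, 1/4, 17/64, 35/128 | 9/32, 5/16, 3/8, 1/2, 1 } so 71/256
G(BRRBRRRBBR) = { 0, 1/4, 17/64, 35/128 | 71/256, 9/32, 5/16, 3/8, 1/2, 1 } so 141/512
G(BRRBRRRBBRB) = { 0, 1/4, 17/64, 35/128, 141/512 | 71/256, 9/32, 5/16, 3/8, 1/2, 1 } so 283/1024
G(BRRBRRRBBRBB) = { 0, 1/4, 17/64, 35/128, 141/512, 283/1024 | 71/256, 9/32, 5/16, 3/8, 1/2, 1 } so 567/2048
G(BRRBRRRBBRBBB) = { 0, 1/4, 17/64, 35/128, 141/512, 283/1024, 567/2048 | 71/256, 9/32, 5/16, 3/8, 1/2, 1 } so 1135/4096
G(BRRBRRRBBRBBBB) = { 0, 1/4, 17/64, 35/128, 141/512, 283/1024, 567/2048, 1135/4096 | 71/256, 9/32, 5/16, 3/8, 1/2, 1 } so 2271/8192
G(BRRBRRRBBRBBBBR) = { 0, 1/4, 17/64, 35/128, 141/512, 283/1024, 567/2048, 1135/4096 | 2271/8192, 71/256, 9/32, 5/16, 3/8, 1/2, 1 } so 4541/16384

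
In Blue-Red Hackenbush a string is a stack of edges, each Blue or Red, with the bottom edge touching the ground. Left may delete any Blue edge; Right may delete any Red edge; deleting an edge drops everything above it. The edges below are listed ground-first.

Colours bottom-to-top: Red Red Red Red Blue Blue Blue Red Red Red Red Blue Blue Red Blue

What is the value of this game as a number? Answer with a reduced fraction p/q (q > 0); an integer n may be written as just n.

-6629/2048

1 of 15 · R · max L −∞ · min R 0 => -1
2 of 15 · RR · max L −∞ · min R -1 => -2
3 of 15 · RRR · max L −∞ · min R -2 => -3
4 of 15 · RRRR · max L −∞ · min R -3 => -4
5 of 15 · RRRRB · max L -4 · min R -3 => -7/2
6 of 15 · RRRRBB · max L -7/2 · min R -3 => -13/4
7 of 15 · RRRRBBB · max L -13/4 · min R -3 => -25/8
8 of 15 · RRRRBBBR · max L -13/4 · min R -25/8 => -51/16
9 of 15 · RRRRBBBRR · max L -13/4 · min R -51/16 => -103/32
10 of 15 · RRRRBBBRRR · max L -13/4 · min R -103/32 => -207/64
11 of 15 · RRRRBBBRRRR · max L -13/4 · min R -207/64 => -415/128
12 of 15 · RRRRBBBRRRRB · max L -415/128 · min R -207/64 => -829/256
13 of 15 · RRRRBBBRRRRBB · max L -829/256 · min R -207/64 => -1657/512
14 of 15 · RRRRBBBRRRRBBR · max L -829/256 · min R -1657/512 => -3315/1024
15 of 15 · RRRRBBBRRRRBBRB · max L -3315/1024 · min R -1657/512 => -6629/2048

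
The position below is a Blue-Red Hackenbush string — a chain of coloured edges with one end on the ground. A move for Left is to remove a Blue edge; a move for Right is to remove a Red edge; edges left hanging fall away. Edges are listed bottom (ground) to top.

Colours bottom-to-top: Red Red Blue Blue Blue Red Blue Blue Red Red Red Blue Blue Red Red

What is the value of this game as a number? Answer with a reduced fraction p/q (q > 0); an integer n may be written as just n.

Build G(s[:k]) for k = 1..15, string s = Red Red Blue Blue Blue Red Blue Blue Red Red Red Blue Blue Red Red.
step 1: add Red to get R; options L={ ∅ } R={ 0 } → -1
step 2: add Red to get RR; options L={ ∅ } R={ -1,0 } → -2
step 3: add Blue to get RRB; options L={ -2 } R={ -1,0 } → -3/2
step 4: add Blue to get RRBB; options L={ -2,-3/2 } R={ -1,0 } → -5/4
step 5: add Blue to get RRBBB; options L={ -2,-3/2,-5/4 } R={ -1,0 } → -9/8
step 6: add Red to get RRBBBR; options L={ -2,-3/2,-5/4 } R={ -9/8,-1,0 } → -19/16
step 7: add Blue to get RRBBBRB; options L={ -2,-3/2,-5/4,-19/16 } R={ -9/8,-1,0 } → -37/32
step 8: add Blue to get RRBBBRBB; options L={ -2,-3/2,-5/4,-19/16,-37/32 } R={ -9/8,-1,0 } → -73/64
step 9: add Red to get RRBBBRBBR; options L={ -2,-3/2,-5/4,-19/16,-37/32 } R={ -73/64,-9/8,-1,0 } → -147/128
step 10: add Red to get RRBBBRBBRR; options L={ -2,-3/2,-5/4,-19/16,-37/32 } R={ -147/128,-73/64,-9/8,-1,0 } → -295/256
step 11: add Red to get RRBBBRBBRRR; options L={ -2,-3/2,-5/4,-19/16,-37/32 } R={ -295/256,-147/128,-73/64,-9/8,-1,0 } → -591/512
step 12: add Blue to get RRBBBRBBRRRB; options L={ -2,-3/2,-5/4,-19/16,-37/32,-591/512 } R={ -295/256,-147/128,-73/64,-9/8,-1,0 } → -1181/1024
step 13: add Blue to get RRBBBRBBRRRBB; options L={ -2,-3/2,-5/4,-19/16,-37/32,-591/512,-1181/1024 } R={ -295/256,-147/128,-73/64,-9/8,-1,0 } → -2361/2048
step 14: add Red to get RRBBBRBBRRRBBR; options L={ -2,-3/2,-5/4,-19/16,-37/32,-591/512,-1181/1024 } R={ -2361/2048,-295/256,-147/128,-73/64,-9/8,-1,0 } → -4723/4096
step 15: add Red to get RRBBBRBBRRRBBRR; options L={ -2,-3/2,-5/4,-19/16,-37/32,-591/512,-1181/1024 } R={ -4723/4096,-2361/2048,-295/256,-147/128,-73/64,-9/8,-1,0 } → -9447/8192

-9447/8192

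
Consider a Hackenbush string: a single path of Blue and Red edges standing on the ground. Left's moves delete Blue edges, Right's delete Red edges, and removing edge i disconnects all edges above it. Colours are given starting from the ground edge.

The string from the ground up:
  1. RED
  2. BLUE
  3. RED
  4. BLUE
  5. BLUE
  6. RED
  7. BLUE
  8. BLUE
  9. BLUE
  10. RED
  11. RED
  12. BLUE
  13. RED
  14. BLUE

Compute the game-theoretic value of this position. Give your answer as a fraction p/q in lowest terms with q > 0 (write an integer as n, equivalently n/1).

-4661/8192

Recurse on prefixes of the 14-edge string RED BLUE RED BLUE BLUE RED BLUE BLUE BLUE RED RED BLUE RED BLUE:
1 of 14 · R · max L −∞ · min R 0 → -1
2 of 14 · RB · max L -1 · min R 0 → -1/2
3 of 14 · RBR · max L -1 · min R -1/2 → -3/4
4 of 14 · RBRB · max L -3/4 · min R -1/2 → -5/8
5 of 14 · RBRBB · max L -5/8 · min R -1/2 → -9/16
6 of 14 · RBRBBR · max L -5/8 · min R -9/16 → -19/32
7 of 14 · RBRBBRB · max L -19/32 · min R -9/16 → -37/64
8 of 14 · RBRBBRBB · max L -37/64 · min R -9/16 → -73/128
9 of 14 · RBRBBRBBB · max L -73/128 · min R -9/16 → -145/256
10 of 14 · RBRBBRBBBR · max L -73/128 · min R -145/256 → -291/512
11 of 14 · RBRBBRBBBRR · max L -73/128 · min R -291/512 → -583/1024
12 of 14 · RBRBBRBBBRRB · max L -583/1024 · min R -291/512 → -1165/2048
13 of 14 · RBRBBRBBBRRBR · max L -583/1024 · min R -1165/2048 → -2331/4096
14 of 14 · RBRBBRBBBRRBRB · max L -2331/4096 · min R -1165/2048 → -4661/8192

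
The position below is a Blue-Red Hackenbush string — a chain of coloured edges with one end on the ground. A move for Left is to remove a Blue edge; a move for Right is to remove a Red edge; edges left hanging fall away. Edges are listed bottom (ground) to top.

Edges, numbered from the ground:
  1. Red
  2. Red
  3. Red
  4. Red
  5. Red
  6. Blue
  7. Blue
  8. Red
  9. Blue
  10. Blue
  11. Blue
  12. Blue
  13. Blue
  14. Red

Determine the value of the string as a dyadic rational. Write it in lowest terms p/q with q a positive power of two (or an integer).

-2179/512

edge 1 of 14 (Red): { ∅ | 0 } — -1
edge 2 of 14 (Red): { ∅ | -1, 0 } — -2
edge 3 of 14 (Red): { ∅ | -2, -1, 0 } — -3
edge 4 of 14 (Red): { ∅ | -3, -2, -1, 0 } — -4
edge 5 of 14 (Red): { ∅ | -4, -3, -2, -1, 0 } — -5
edge 6 of 14 (Blue): { -5 | -4, -3, -2, -1, 0 } — -9/2
edge 7 of 14 (Blue): { -5, -9/2 | -4, -3, -2, -1, 0 } — -17/4
edge 8 of 14 (Red): { -5, -9/2 | -17/4, -4, -3, -2, -1, 0 } — -35/8
edge 9 of 14 (Blue): { -5, -9/2, -35/8 | -17/4, -4, -3, -2, -1, 0 } — -69/16
edge 10 of 14 (Blue): { -5, -9/2, -35/8, -69/16 | -17/4, -4, -3, -2, -1, 0 } — -137/32
edge 11 of 14 (Blue): { -5, -9/2, -35/8, -69/16, -137/32 | -17/4, -4, -3, -2, -1, 0 } — -273/64
edge 12 of 14 (Blue): { -5, -9/2, -35/8, -69/16, -137/32, -273/64 | -17/4, -4, -3, -2, -1, 0 } — -545/128
edge 13 of 14 (Blue): { -5, -9/2, -35/8, -69/16, -137/32, -273/64, -545/128 | -17/4, -4, -3, -2, -1, 0 } — -1089/256
edge 14 of 14 (Red): { -5, -9/2, -35/8, -69/16, -137/32, -273/64, -545/128 | -1089/256, -17/4, -4, -3, -2, -1, 0 } — -2179/512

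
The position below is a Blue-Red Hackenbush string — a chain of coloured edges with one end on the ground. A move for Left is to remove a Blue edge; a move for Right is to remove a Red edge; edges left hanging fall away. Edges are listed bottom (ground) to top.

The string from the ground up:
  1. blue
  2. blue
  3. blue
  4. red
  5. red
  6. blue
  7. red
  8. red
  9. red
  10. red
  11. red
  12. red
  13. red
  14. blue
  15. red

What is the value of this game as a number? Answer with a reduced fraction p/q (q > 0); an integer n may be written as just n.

9221/4096

edge 1 of 15 (blue): { 0 |  } → 1
edge 2 of 15 (blue): { 0; 1 |  } → 2
edge 3 of 15 (blue): { 0; 1; 2 |  } → 3
edge 4 of 15 (red): { 0; 1; 2 | 3 } → 5/2
edge 5 of 15 (red): { 0; 1; 2 | 5/2; 3 } → 9/4
edge 6 of 15 (blue): { 0; 1; 2; 9/4 | 5/2; 3 } → 19/8
edge 7 of 15 (red): { 0; 1; 2; 9/4 | 19/8; 5/2; 3 } → 37/16
edge 8 of 15 (red): { 0; 1; 2; 9/4 | 37/16; 19/8; 5/2; 3 } → 73/32
edge 9 of 15 (red): { 0; 1; 2; 9/4 | 73/32; 37/16; 19/8; 5/2; 3 } → 145/64
edge 10 of 15 (red): { 0; 1; 2; 9/4 | 145/64; 73/32; 37/16; 19/8; 5/2; 3 } → 289/128
edge 11 of 15 (red): { 0; 1; 2; 9/4 | 289/128; 145/64; 73/32; 37/16; 19/8; 5/2; 3 } → 577/256
edge 12 of 15 (red): { 0; 1; 2; 9/4 | 577/256; 289/128; 145/64; 73/32; 37/16; 19/8; 5/2; 3 } → 1153/512
edge 13 of 15 (red): { 0; 1; 2; 9/4 | 1153/512; 577/256; 289/128; 145/64; 73/32; 37/16; 19/8; 5/2; 3 } → 2305/1024
edge 14 of 15 (blue): { 0; 1; 2; 9/4; 2305/1024 | 1153/512; 577/256; 289/128; 145/64; 73/32; 37/16; 19/8; 5/2; 3 } → 4611/2048
edge 15 of 15 (red): { 0; 1; 2; 9/4; 2305/1024 | 4611/2048; 1153/512; 577/256; 289/128; 145/64; 73/32; 37/16; 19/8; 5/2; 3 } → 9221/4096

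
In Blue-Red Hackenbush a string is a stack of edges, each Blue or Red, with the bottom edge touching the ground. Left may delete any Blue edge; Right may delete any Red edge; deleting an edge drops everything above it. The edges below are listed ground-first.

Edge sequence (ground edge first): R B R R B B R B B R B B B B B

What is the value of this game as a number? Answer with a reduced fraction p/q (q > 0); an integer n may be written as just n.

val_1 [R]  L=[—]  R=[0]  → -1
val_2 [RB]  L=[-1]  R=[0]  → -1/2
val_3 [RBR]  L=[-1]  R=[-1/2,0]  → -3/4
val_4 [RBRR]  L=[-1]  R=[-3/4,-1/2,0]  → -7/8
val_5 [RBRRB]  L=[-1,-7/8]  R=[-3/4,-1/2,0]  → -13/16
val_6 [RBRRBB]  L=[-1,-7/8,-13/16]  R=[-3/4,-1/2,0]  → -25/32
val_7 [RBRRBBR]  L=[-1,-7/8,-13/16]  R=[-25/32,-3/4,-1/2,0]  → -51/64
val_8 [RBRRBBRB]  L=[-1,-7/8,-13/16,-51/64]  R=[-25/32,-3/4,-1/2,0]  → -101/128
val_9 [RBRRBBRBB]  L=[-1,-7/8,-13/16,-51/64,-101/128]  R=[-25/32,-3/4,-1/2,0]  → -201/256
val_10 [RBRRBBRBBR]  L=[-1,-7/8,-13/16,-51/64,-101/128]  R=[-201/256,-25/32,-3/4,-1/2,0]  → -403/512
val_11 [RBRRBBRBBRB]  L=[-1,-7/8,-13/16,-51/64,-101/128,-403/512]  R=[-201/256,-25/32,-3/4,-1/2,0]  → -805/1024
val_12 [RBRRBBRBBRBB]  L=[-1,-7/8,-13/16,-51/64,-101/128,-403/512,-805/1024]  R=[-201/256,-25/32,-3/4,-1/2,0]  → -1609/2048
val_13 [RBRRBBRBBRBBB]  L=[-1,-7/8,-13/16,-51/64,-101/128,-403/512,-805/1024,-1609/2048]  R=[-201/256,-25/32,-3/4,-1/2,0]  → -3217/4096
val_14 [RBRRBBRBBRBBBB]  L=[-1,-7/8,-13/16,-51/64,-101/128,-403/512,-805/1024,-1609/2048,-3217/4096]  R=[-201/256,-25/32,-3/4,-1/2,0]  → -6433/8192
val_15 [RBRRBBRBBRBBBBB]  L=[-1,-7/8,-13/16,-51/64,-101/128,-403/512,-805/1024,-1609/2048,-3217/4096,-6433/8192]  R=[-201/256,-25/32,-3/4,-1/2,0]  → -12865/16384

-12865/16384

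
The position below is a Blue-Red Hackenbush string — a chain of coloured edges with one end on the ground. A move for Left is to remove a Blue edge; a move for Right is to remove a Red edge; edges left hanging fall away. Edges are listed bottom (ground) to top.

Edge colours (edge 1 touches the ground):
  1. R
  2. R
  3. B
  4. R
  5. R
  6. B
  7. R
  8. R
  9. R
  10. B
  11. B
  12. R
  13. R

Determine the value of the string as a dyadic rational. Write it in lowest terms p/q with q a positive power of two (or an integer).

-3815/2048

edge 1 of 13 (R): { — | 0 } = -1
edge 2 of 13 (R): { — | -1; 0 } = -2
edge 3 of 13 (B): { -2 | -1; 0 } = -3/2
edge 4 of 13 (R): { -2 | -3/2; -1; 0 } = -7/4
edge 5 of 13 (R): { -2 | -7/4; -3/2; -1; 0 } = -15/8
edge 6 of 13 (B): { -2; -15/8 | -7/4; -3/2; -1; 0 } = -29/16
edge 7 of 13 (R): { -2; -15/8 | -29/16; -7/4; -3/2; -1; 0 } = -59/32
edge 8 of 13 (R): { -2; -15/8 | -59/32; -29/16; -7/4; -3/2; -1; 0 } = -119/64
edge 9 of 13 (R): { -2; -15/8 | -119/64; -59/32; -29/16; -7/4; -3/2; -1; 0 } = -239/128
edge 10 of 13 (B): { -2; -15/8; -239/128 | -119/64; -59/32; -29/16; -7/4; -3/2; -1; 0 } = -477/256
edge 11 of 13 (B): { -2; -15/8; -239/128; -477/256 | -119/64; -59/32; -29/16; -7/4; -3/2; -1; 0 } = -953/512
edge 12 of 13 (R): { -2; -15/8; -239/128; -477/256 | -953/512; -119/64; -59/32; -29/16; -7/4; -3/2; -1; 0 } = -1907/1024
edge 13 of 13 (R): { -2; -15/8; -239/128; -477/256 | -1907/1024; -953/512; -119/64; -59/32; -29/16; -7/4; -3/2; -1; 0 } = -3815/2048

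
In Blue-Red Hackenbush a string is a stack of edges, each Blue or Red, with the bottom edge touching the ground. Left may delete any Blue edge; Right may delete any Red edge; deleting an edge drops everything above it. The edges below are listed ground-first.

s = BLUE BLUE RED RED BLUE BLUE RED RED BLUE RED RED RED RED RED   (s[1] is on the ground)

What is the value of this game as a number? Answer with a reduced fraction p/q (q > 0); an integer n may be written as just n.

5697/4096

Recurse on prefixes of the 14-edge string BLUE BLUE RED RED BLUE BLUE RED RED BLUE RED RED RED RED RED:
step 1: add BLUE to get B; options L={ 0 } R={ — } => 1
step 2: add BLUE to get BB; options L={ 0; 1 } R={ — } => 2
step 3: add RED to get BBR; options L={ 0; 1 } R={ 2 } => 3/2
step 4: add RED to get BBRR; options L={ 0; 1 } R={ 3/2; 2 } => 5/4
step 5: add BLUE to get BBRRB; options L={ 0; 1; 5/4 } R={ 3/2; 2 } => 11/8
step 6: add BLUE to get BBRRBB; options L={ 0; 1; 5/4; 11/8 } R={ 3/2; 2 } => 23/16
step 7: add RED to get BBRRBBR; options L={ 0; 1; 5/4; 11/8 } R={ 23/16; 3/2; 2 } => 45/32
step 8: add RED to get BBRRBBRR; options L={ 0; 1; 5/4; 11/8 } R={ 45/32; 23/16; 3/2; 2 } => 89/64
step 9: add BLUE to get BBRRBBRRB; options L={ 0; 1; 5/4; 11/8; 89/64 } R={ 45/32; 23/16; 3/2; 2 } => 179/128
step 10: add RED to get BBRRBBRRBR; options L={ 0; 1; 5/4; 11/8; 89/64 } R={ 179/128; 45/32; 23/16; 3/2; 2 } => 357/256
step 11: add RED to get BBRRBBRRBRR; options L={ 0; 1; 5/4; 11/8; 89/64 } R={ 357/256; 179/128; 45/32; 23/16; 3/2; 2 } => 713/512
step 12: add RED to get BBRRBBRRBRRR; options L={ 0; 1; 5/4; 11/8; 89/64 } R={ 713/512; 357/256; 179/128; 45/32; 23/16; 3/2; 2 } => 1425/1024
step 13: add RED to get BBRRBBRRBRRRR; options L={ 0; 1; 5/4; 11/8; 89/64 } R={ 1425/1024; 713/512; 357/256; 179/128; 45/32; 23/16; 3/2; 2 } => 2849/2048
step 14: add RED to get BBRRBBRRBRRRRR; options L={ 0; 1; 5/4; 11/8; 89/64 } R={ 2849/2048; 1425/1024; 713/512; 357/256; 179/128; 45/32; 23/16; 3/2; 2 } => 5697/4096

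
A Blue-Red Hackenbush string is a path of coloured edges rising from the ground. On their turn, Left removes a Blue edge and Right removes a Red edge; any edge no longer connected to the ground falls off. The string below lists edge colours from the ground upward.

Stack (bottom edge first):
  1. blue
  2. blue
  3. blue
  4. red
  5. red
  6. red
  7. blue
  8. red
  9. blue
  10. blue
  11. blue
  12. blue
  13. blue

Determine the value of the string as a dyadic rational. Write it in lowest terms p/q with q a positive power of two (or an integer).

2239/1024

Build value(s[:k]) for k = 1..13, string s = blue blue blue red red red blue red blue blue blue blue blue.
1 of 13 · b · max L 0 · min R +∞ → 1
2 of 13 · bb · max L 1 · min R +∞ → 2
3 of 13 · bbb · max L 2 · min R +∞ → 3
4 of 13 · bbbr · max L 2 · min R 3 → 5/2
5 of 13 · bbbrr · max L 2 · min R 5/2 → 9/4
6 of 13 · bbbrrr · max L 2 · min R 9/4 → 17/8
7 of 13 · bbbrrrb · max L 17/8 · min R 9/4 → 35/16
8 of 13 · bbbrrrbr · max L 17/8 · min R 35/16 → 69/32
9 of 13 · bbbrrrbrb · max L 69/32 · min R 35/16 → 139/64
10 of 13 · bbbrrrbrbb · max L 139/64 · min R 35/16 → 279/128
11 of 13 · bbbrrrbrbbb · max L 279/128 · min R 35/16 → 559/256
12 of 13 · bbbrrrbrbbbb · max L 559/256 · min R 35/16 → 1119/512
13 of 13 · bbbrrrbrbbbbb · max L 1119/512 · min R 35/16 → 2239/1024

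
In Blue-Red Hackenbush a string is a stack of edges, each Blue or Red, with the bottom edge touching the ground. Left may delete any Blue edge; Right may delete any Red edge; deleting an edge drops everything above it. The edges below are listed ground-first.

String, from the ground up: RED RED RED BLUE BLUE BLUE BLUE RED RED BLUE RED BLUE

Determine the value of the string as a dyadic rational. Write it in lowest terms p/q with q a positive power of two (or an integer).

Recurse on prefixes of the 12-edge string RED RED RED BLUE BLUE BLUE BLUE RED RED BLUE RED BLUE:
edge 1 of 12 (RED): { — | 0 } — -1
edge 2 of 12 (RED): { — | -1; 0 } — -2
edge 3 of 12 (RED): { — | -2; -1; 0 } — -3
edge 4 of 12 (BLUE): { -3 | -2; -1; 0 } — -5/2
edge 5 of 12 (BLUE): { -3; -5/2 | -2; -1; 0 } — -9/4
edge 6 of 12 (BLUE): { -3; -5/2; -9/4 | -2; -1; 0 } — -17/8
edge 7 of 12 (BLUE): { -3; -5/2; -9/4; -17/8 | -2; -1; 0 } — -33/16
edge 8 of 12 (RED): { -3; -5/2; -9/4; -17/8 | -33/16; -2; -1; 0 } — -67/32
edge 9 of 12 (RED): { -3; -5/2; -9/4; -17/8 | -67/32; -33/16; -2; -1; 0 } — -135/64
edge 10 of 12 (BLUE): { -3; -5/2; -9/4; -17/8; -135/64 | -67/32; -33/16; -2; -1; 0 } — -269/128
edge 11 of 12 (RED): { -3; -5/2; -9/4; -17/8; -135/64 | -269/128; -67/32; -33/16; -2; -1; 0 } — -539/256
edge 12 of 12 (BLUE): { -3; -5/2; -9/4; -17/8; -135/64; -539/256 | -269/128; -67/32; -33/16; -2; -1; 0 } — -1077/512

-1077/512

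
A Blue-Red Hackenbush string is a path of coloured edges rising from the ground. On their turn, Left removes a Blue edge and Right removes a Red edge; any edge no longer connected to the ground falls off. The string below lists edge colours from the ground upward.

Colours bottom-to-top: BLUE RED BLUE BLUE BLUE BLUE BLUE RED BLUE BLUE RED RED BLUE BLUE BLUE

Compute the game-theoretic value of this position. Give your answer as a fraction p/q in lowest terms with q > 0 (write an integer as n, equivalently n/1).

Prefix values for BLUE RED BLUE BLUE BLUE BLUE BLUE RED BLUE BLUE RED RED BLUE BLUE BLUE via {L|R} + simplicity:
B: Left { 0 }, Right { (no moves) } ⇒ simplest 1
BR: Left { 0 }, Right { 1 } ⇒ simplest 1/2
BRB: Left { 0 1/2 }, Right { 1 } ⇒ simplest 3/4
BRBB: Left { 0 1/2 3/4 }, Right { 1 } ⇒ simplest 7/8
BRBBB: Left { 0 1/2 3/4 7/8 }, Right { 1 } ⇒ simplest 15/16
BRBBBB: Left { 0 1/2 3/4 7/8 15/16 }, Right { 1 } ⇒ simplest 31/32
BRBBBBB: Left { 0 1/2 3/4 7/8 15/16 31/32 }, Right { 1 } ⇒ simplest 63/64
BRBBBBBR: Left { 0 1/2 3/4 7/8 15/16 31/32 }, Right { 63/64 1 } ⇒ simplest 125/128
BRBBBBBRB: Left { 0 1/2 3/4 7/8 15/16 31/32 125/128 }, Right { 63/64 1 } ⇒ simplest 251/256
BRBBBBBRBB: Left { 0 1/2 3/4 7/8 15/16 31/32 125/128 251/256 }, Right { 63/64 1 } ⇒ simplest 503/512
BRBBBBBRBBR: Left { 0 1/2 3/4 7/8 15/16 31/32 125/128 251/256 }, Right { 503/512 63/64 1 } ⇒ simplest 1005/1024
BRBBBBBRBBRR: Left { 0 1/2 3/4 7/8 15/16 31/32 125/128 251/256 }, Right { 1005/1024 503/512 63/64 1 } ⇒ simplest 2009/2048
BRBBBBBRBBRRB: Left { 0 1/2 3/4 7/8 15/16 31/32 125/128 251/256 2009/2048 }, Right { 1005/1024 503/512 63/64 1 } ⇒ simplest 4019/4096
BRBBBBBRBBRRBB: Left { 0 1/2 3/4 7/8 15/16 31/32 125/128 251/256 2009/2048 4019/4096 }, Right { 1005/1024 503/512 63/64 1 } ⇒ simplest 8039/8192
BRBBBBBRBBRRBBB: Left { 0 1/2 3/4 7/8 15/16 31/32 125/128 251/256 2009/2048 4019/4096 8039/8192 }, Right { 1005/1024 503/512 63/64 1 } ⇒ simplest 16079/16384

16079/16384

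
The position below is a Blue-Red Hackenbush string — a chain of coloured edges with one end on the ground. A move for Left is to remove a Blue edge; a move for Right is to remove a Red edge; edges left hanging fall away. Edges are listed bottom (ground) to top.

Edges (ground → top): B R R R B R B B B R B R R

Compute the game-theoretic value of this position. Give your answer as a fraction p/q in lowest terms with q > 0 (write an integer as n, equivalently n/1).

v_1 [B]  L=[0]  R=[·]  ⇒ 1
v_2 [BR]  L=[0]  R=[1]  ⇒ 1/2
v_3 [BRR]  L=[0]  R=[1/2; 1]  ⇒ 1/4
v_4 [BRRR]  L=[0]  R=[1/4; 1/2; 1]  ⇒ 1/8
v_5 [BRRRB]  L=[0; 1/8]  R=[1/4; 1/2; 1]  ⇒ 3/16
v_6 [BRRRBR]  L=[0; 1/8]  R=[3/16; 1/4; 1/2; 1]  ⇒ 5/32
v_7 [BRRRBRB]  L=[0; 1/8; 5/32]  R=[3/16; 1/4; 1/2; 1]  ⇒ 11/64
v_8 [BRRRBRBB]  L=[0; 1/8; 5/32; 11/64]  R=[3/16; 1/4; 1/2; 1]  ⇒ 23/128
v_9 [BRRRBRBBB]  L=[0; 1/8; 5/32; 11/64; 23/128]  R=[3/16; 1/4; 1/2; 1]  ⇒ 47/256
v_10 [BRRRBRBBBR]  L=[0; 1/8; 5/32; 11/64; 23/128]  R=[47/256; 3/16; 1/4; 1/2; 1]  ⇒ 93/512
v_11 [BRRRBRBBBRB]  L=[0; 1/8; 5/32; 11/64; 23/128; 93/512]  R=[47/256; 3/16; 1/4; 1/2; 1]  ⇒ 187/1024
v_12 [BRRRBRBBBRBR]  L=[0; 1/8; 5/32; 11/64; 23/128; 93/512]  R=[187/1024; 47/256; 3/16; 1/4; 1/2; 1]  ⇒ 373/2048
v_13 [BRRRBRBBBRBRR]  L=[0; 1/8; 5/32; 11/64; 23/128; 93/512]  R=[373/2048; 187/1024; 47/256; 3/16; 1/4; 1/2; 1]  ⇒ 745/4096

745/4096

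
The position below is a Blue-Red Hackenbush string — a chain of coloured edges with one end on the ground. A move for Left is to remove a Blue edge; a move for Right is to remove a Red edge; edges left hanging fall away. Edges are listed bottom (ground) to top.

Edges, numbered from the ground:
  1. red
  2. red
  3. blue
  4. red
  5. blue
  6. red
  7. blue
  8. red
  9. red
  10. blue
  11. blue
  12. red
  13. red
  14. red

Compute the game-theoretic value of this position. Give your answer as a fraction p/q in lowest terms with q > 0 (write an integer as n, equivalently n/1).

-6863/4096

Build v(s[:k]) for k = 1..14, string s = red red blue red blue red blue red red blue blue red red red.
step 1: add red to get r; options L={ · } R={ 0 } gives -1
step 2: add red to get rr; options L={ · } R={ -1, 0 } gives -2
step 3: add blue to get rrb; options L={ -2 } R={ -1, 0 } gives -3/2
step 4: add red to get rrbr; options L={ -2 } R={ -3/2, -1, 0 } gives -7/4
step 5: add blue to get rrbrb; options L={ -2, -7/4 } R={ -3/2, -1, 0 } gives -13/8
step 6: add red to get rrbrbr; options L={ -2, -7/4 } R={ -13/8, -3/2, -1, 0 } gives -27/16
step 7: add blue to get rrbrbrb; options L={ -2, -7/4, -27/16 } R={ -13/8, -3/2, -1, 0 } gives -53/32
step 8: add red to get rrbrbrbr; options L={ -2, -7/4, -27/16 } R={ -53/32, -13/8, -3/2, -1, 0 } gives -107/64
step 9: add red to get rrbrbrbrr; options L={ -2, -7/4, -27/16 } R={ -107/64, -53/32, -13/8, -3/2, -1, 0 } gives -215/128
step 10: add blue to get rrbrbrbrrb; options L={ -2, -7/4, -27/16, -215/128 } R={ -107/64, -53/32, -13/8, -3/2, -1, 0 } gives -429/256
step 11: add blue to get rrbrbrbrrbb; options L={ -2, -7/4, -27/16, -215/128, -429/256 } R={ -107/64, -53/32, -13/8, -3/2, -1, 0 } gives -857/512
step 12: add red to get rrbrbrbrrbbr; options L={ -2, -7/4, -27/16, -215/128, -429/256 } R={ -857/512, -107/64, -53/32, -13/8, -3/2, -1, 0 } gives -1715/1024
step 13: add red to get rrbrbrbrrbbrr; options L={ -2, -7/4, -27/16, -215/128, -429/256 } R={ -1715/1024, -857/512, -107/64, -53/32, -13/8, -3/2, -1, 0 } gives -3431/2048
step 14: add red to get rrbrbrbrrbbrrr; options L={ -2, -7/4, -27/16, -215/128, -429/256 } R={ -3431/2048, -1715/1024, -857/512, -107/64, -53/32, -13/8, -3/2, -1, 0 } gives -6863/4096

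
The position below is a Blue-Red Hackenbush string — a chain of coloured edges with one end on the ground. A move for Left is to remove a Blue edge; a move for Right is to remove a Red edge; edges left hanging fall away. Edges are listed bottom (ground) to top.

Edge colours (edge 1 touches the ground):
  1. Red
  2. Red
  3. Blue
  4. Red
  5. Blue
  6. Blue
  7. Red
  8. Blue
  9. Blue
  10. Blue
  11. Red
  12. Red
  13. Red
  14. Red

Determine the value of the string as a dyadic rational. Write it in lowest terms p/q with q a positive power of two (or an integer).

g_1 [R]  L=[·]  R=[0]  ⇒ -1
g_2 [RR]  L=[·]  R=[-1,0]  ⇒ -2
g_3 [RRB]  L=[-2]  R=[-1,0]  ⇒ -3/2
g_4 [RRBR]  L=[-2]  R=[-3/2,-1,0]  ⇒ -7/4
g_5 [RRBRB]  L=[-2,-7/4]  R=[-3/2,-1,0]  ⇒ -13/8
g_6 [RRBRBB]  L=[-2,-7/4,-13/8]  R=[-3/2,-1,0]  ⇒ -25/16
g_7 [RRBRBBR]  L=[-2,-7/4,-13/8]  R=[-25/16,-3/2,-1,0]  ⇒ -51/32
g_8 [RRBRBBRB]  L=[-2,-7/4,-13/8,-51/32]  R=[-25/16,-3/2,-1,0]  ⇒ -101/64
g_9 [RRBRBBRBB]  L=[-2,-7/4,-13/8,-51/32,-101/64]  R=[-25/16,-3/2,-1,0]  ⇒ -201/128
g_10 [RRBRBBRBBB]  L=[-2,-7/4,-13/8,-51/32,-101/64,-201/128]  R=[-25/16,-3/2,-1,0]  ⇒ -401/256
g_11 [RRBRBBRBBBR]  L=[-2,-7/4,-13/8,-51/32,-101/64,-201/128]  R=[-401/256,-25/16,-3/2,-1,0]  ⇒ -803/512
g_12 [RRBRBBRBBBRR]  L=[-2,-7/4,-13/8,-51/32,-101/64,-201/128]  R=[-803/512,-401/256,-25/16,-3/2,-1,0]  ⇒ -1607/1024
g_13 [RRBRBBRBBBRRR]  L=[-2,-7/4,-13/8,-51/32,-101/64,-201/128]  R=[-1607/1024,-803/512,-401/256,-25/16,-3/2,-1,0]  ⇒ -3215/2048
g_14 [RRBRBBRBBBRRRR]  L=[-2,-7/4,-13/8,-51/32,-101/64,-201/128]  R=[-3215/2048,-1607/1024,-803/512,-401/256,-25/16,-3/2,-1,0]  ⇒ -6431/4096

-6431/4096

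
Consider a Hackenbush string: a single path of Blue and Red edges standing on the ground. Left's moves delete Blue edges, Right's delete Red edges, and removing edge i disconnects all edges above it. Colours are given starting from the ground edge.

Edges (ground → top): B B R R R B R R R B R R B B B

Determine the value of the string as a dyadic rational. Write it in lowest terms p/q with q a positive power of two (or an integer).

9295/8192

step 1: add B to get B; options L={ 0 } R={ ∅ } → 1
step 2: add B to get BB; options L={ 0, 1 } R={ ∅ } → 2
step 3: add R to get BBR; options L={ 0, 1 } R={ 2 } → 3/2
step 4: add R to get BBRR; options L={ 0, 1 } R={ 3/2, 2 } → 5/4
step 5: add R to get BBRRR; options L={ 0, 1 } R={ 5/4, 3/2, 2 } → 9/8
step 6: add B to get BBRRRB; options L={ 0, 1, 9/8 } R={ 5/4, 3/2, 2 } → 19/16
step 7: add R to get BBRRRBR; options L={ 0, 1, 9/8 } R={ 19/16, 5/4, 3/2, 2 } → 37/32
step 8: add R to get BBRRRBRR; options L={ 0, 1, 9/8 } R={ 37/32, 19/16, 5/4, 3/2, 2 } → 73/64
step 9: add R to get BBRRRBRRR; options L={ 0, 1, 9/8 } R={ 73/64, 37/32, 19/16, 5/4, 3/2, 2 } → 145/128
step 10: add B to get BBRRRBRRRB; options L={ 0, 1, 9/8, 145/128 } R={ 73/64, 37/32, 19/16, 5/4, 3/2, 2 } → 291/256
step 11: add R to get BBRRRBRRRBR; options L={ 0, 1, 9/8, 145/128 } R={ 291/256, 73/64, 37/32, 19/16, 5/4, 3/2, 2 } → 581/512
step 12: add R to get BBRRRBRRRBRR; options L={ 0, 1, 9/8, 145/128 } R={ 581/512, 291/256, 73/64, 37/32, 19/16, 5/4, 3/2, 2 } → 1161/1024
step 13: add B to get BBRRRBRRRBRRB; options L={ 0, 1, 9/8, 145/128, 1161/1024 } R={ 581/512, 291/256, 73/64, 37/32, 19/16, 5/4, 3/2, 2 } → 2323/2048
step 14: add B to get BBRRRBRRRBRRBB; options L={ 0, 1, 9/8, 145/128, 1161/1024, 2323/2048 } R={ 581/512, 291/256, 73/64, 37/32, 19/16, 5/4, 3/2, 2 } → 4647/4096
step 15: add B to get BBRRRBRRRBRRBBB; options L={ 0, 1, 9/8, 145/128, 1161/1024, 2323/2048, 4647/4096 } R={ 581/512, 291/256, 73/64, 37/32, 19/16, 5/4, 3/2, 2 } → 9295/8192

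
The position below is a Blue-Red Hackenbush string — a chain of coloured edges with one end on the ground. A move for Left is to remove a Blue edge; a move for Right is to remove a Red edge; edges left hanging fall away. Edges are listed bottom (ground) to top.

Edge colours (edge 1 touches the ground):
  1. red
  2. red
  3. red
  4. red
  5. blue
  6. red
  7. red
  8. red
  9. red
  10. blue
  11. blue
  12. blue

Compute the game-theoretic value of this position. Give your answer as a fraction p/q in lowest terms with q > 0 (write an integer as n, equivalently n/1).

-1009/256

Prefix values for red red red red blue red red red red blue blue blue via {L|R} + simplicity:
step 1: add red to get r; options L={ (no moves) } R={ 0 } -> -1
step 2: add red to get rr; options L={ (no moves) } R={ -1 0 } -> -2
step 3: add red to get rrr; options L={ (no moves) } R={ -2 -1 0 } -> -3
step 4: add red to get rrrr; options L={ (no moves) } R={ -3 -2 -1 0 } -> -4
step 5: add blue to get rrrrb; options L={ -4 } R={ -3 -2 -1 0 } -> -7/2
step 6: add red to get rrrrbr; options L={ -4 } R={ -7/2 -3 -2 -1 0 } -> -15/4
step 7: add red to get rrrrbrr; options L={ -4 } R={ -15/4 -7/2 -3 -2 -1 0 } -> -31/8
step 8: add red to get rrrrbrrr; options L={ -4 } R={ -31/8 -15/4 -7/2 -3 -2 -1 0 } -> -63/16
step 9: add red to get rrrrbrrrr; options L={ -4 } R={ -63/16 -31/8 -15/4 -7/2 -3 -2 -1 0 } -> -127/32
step 10: add blue to get rrrrbrrrrb; options L={ -4 -127/32 } R={ -63/16 -31/8 -15/4 -7/2 -3 -2 -1 0 } -> -253/64
step 11: add blue to get rrrrbrrrrbb; options L={ -4 -127/32 -253/64 } R={ -63/16 -31/8 -15/4 -7/2 -3 -2 -1 0 } -> -505/128
step 12: add blue to get rrrrbrrrrbbb; options L={ -4 -127/32 -253/64 -505/128 } R={ -63/16 -31/8 -15/4 -7/2 -3 -2 -1 0 } -> -1009/256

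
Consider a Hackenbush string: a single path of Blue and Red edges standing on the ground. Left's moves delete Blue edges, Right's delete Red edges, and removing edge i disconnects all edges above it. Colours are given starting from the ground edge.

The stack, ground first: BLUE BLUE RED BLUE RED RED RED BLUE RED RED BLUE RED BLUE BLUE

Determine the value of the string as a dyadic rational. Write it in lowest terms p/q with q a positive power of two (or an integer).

6295/4096

1 of 14 · B · max L 0 · min R +∞ gives 1
2 of 14 · BB · max L 1 · min R +∞ gives 2
3 of 14 · BBR · max L 1 · min R 2 gives 3/2
4 of 14 · BBRB · max L 3/2 · min R 2 gives 7/4
5 of 14 · BBRBR · max L 3/2 · min R 7/4 gives 13/8
6 of 14 · BBRBRR · max L 3/2 · min R 13/8 gives 25/16
7 of 14 · BBRBRRR · max L 3/2 · min R 25/16 gives 49/32
8 of 14 · BBRBRRRB · max L 49/32 · min R 25/16 gives 99/64
9 of 14 · BBRBRRRBR · max L 49/32 · min R 99/64 gives 197/128
10 of 14 · BBRBRRRBRR · max L 49/32 · min R 197/128 gives 393/256
11 of 14 · BBRBRRRBRRB · max L 393/256 · min R 197/128 gives 787/512
12 of 14 · BBRBRRRBRRBR · max L 393/256 · min R 787/512 gives 1573/1024
13 of 14 · BBRBRRRBRRBRB · max L 1573/1024 · min R 787/512 gives 3147/2048
14 of 14 · BBRBRRRBRRBRBB · max L 3147/2048 · min R 787/512 gives 6295/4096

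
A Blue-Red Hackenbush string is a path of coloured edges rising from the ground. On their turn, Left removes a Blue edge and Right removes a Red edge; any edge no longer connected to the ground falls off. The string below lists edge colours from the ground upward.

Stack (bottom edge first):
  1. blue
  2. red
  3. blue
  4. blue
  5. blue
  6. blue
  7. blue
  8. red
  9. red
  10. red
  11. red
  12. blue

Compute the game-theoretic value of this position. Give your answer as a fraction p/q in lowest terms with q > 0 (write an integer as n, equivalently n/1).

1987/2048

1 of 12 · b · max L 0 · min R +∞ = 1
2 of 12 · br · max L 0 · min R 1 = 1/2
3 of 12 · brb · max L 1/2 · min R 1 = 3/4
4 of 12 · brbb · max L 3/4 · min R 1 = 7/8
5 of 12 · brbbb · max L 7/8 · min R 1 = 15/16
6 of 12 · brbbbb · max L 15/16 · min R 1 = 31/32
7 of 12 · brbbbbb · max L 31/32 · min R 1 = 63/64
8 of 12 · brbbbbbr · max L 31/32 · min R 63/64 = 125/128
9 of 12 · brbbbbbrr · max L 31/32 · min R 125/128 = 249/256
10 of 12 · brbbbbbrrr · max L 31/32 · min R 249/256 = 497/512
11 of 12 · brbbbbbrrrr · max L 31/32 · min R 497/512 = 993/1024
12 of 12 · brbbbbbrrrrb · max L 993/1024 · min R 497/512 = 1987/2048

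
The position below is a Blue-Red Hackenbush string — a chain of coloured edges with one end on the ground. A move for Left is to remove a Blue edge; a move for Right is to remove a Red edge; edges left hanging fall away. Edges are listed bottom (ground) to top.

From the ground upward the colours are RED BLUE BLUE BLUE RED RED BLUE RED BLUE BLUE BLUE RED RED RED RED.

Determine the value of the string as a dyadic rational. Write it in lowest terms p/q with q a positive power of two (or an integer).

edge 1 of 15 (RED): { — | 0 } => -1
edge 2 of 15 (BLUE): { -1 | 0 } => -1/2
edge 3 of 15 (BLUE): { -1 -1/2 | 0 } => -1/4
edge 4 of 15 (BLUE): { -1 -1/2 -1/4 | 0 } => -1/8
edge 5 of 15 (RED): { -1 -1/2 -1/4 | -1/8 0 } => -3/16
edge 6 of 15 (RED): { -1 -1/2 -1/4 | -3/16 -1/8 0 } => -7/32
edge 7 of 15 (BLUE): { -1 -1/2 -1/4 -7/32 | -3/16 -1/8 0 } => -13/64
edge 8 of 15 (RED): { -1 -1/2 -1/4 -7/32 | -13/64 -3/16 -1/8 0 } => -27/128
edge 9 of 15 (BLUE): { -1 -1/2 -1/4 -7/32 -27/128 | -13/64 -3/16 -1/8 0 } => -53/256
edge 10 of 15 (BLUE): { -1 -1/2 -1/4 -7/32 -27/128 -53/256 | -13/64 -3/16 -1/8 0 } => -105/512
edge 11 of 15 (BLUE): { -1 -1/2 -1/4 -7/32 -27/128 -53/256 -105/512 | -13/64 -3/16 -1/8 0 } => -209/1024
edge 12 of 15 (RED): { -1 -1/2 -1/4 -7/32 -27/128 -53/256 -105/512 | -209/1024 -13/64 -3/16 -1/8 0 } => -419/2048
edge 13 of 15 (RED): { -1 -1/2 -1/4 -7/32 -27/128 -53/256 -105/512 | -419/2048 -209/1024 -13/64 -3/16 -1/8 0 } => -839/4096
edge 14 of 15 (RED): { -1 -1/2 -1/4 -7/32 -27/128 -53/256 -105/512 | -839/4096 -419/2048 -209/1024 -13/64 -3/16 -1/8 0 } => -1679/8192
edge 15 of 15 (RED): { -1 -1/2 -1/4 -7/32 -27/128 -53/256 -105/512 | -1679/8192 -839/4096 -419/2048 -209/1024 -13/64 -3/16 -1/8 0 } => -3359/16384

-3359/16384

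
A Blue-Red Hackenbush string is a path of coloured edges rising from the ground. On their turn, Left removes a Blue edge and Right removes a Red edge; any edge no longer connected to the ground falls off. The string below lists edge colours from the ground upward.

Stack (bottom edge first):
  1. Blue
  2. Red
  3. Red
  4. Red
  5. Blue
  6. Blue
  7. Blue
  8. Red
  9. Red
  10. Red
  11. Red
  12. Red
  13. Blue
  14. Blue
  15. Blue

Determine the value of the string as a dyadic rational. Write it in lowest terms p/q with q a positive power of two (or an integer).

Build G(s[:k]) for k = 1..15, string s = Blue Red Red Red Blue Blue Blue Red Red Red Red Red Blue Blue Blue.
G(B) = { 0 | ∅ } gives 1
G(BR) = { 0 | 1 } gives 1/2
G(BRR) = { 0 | 1/2, 1 } gives 1/4
G(BRRR) = { 0 | 1/4, 1/2, 1 } gives 1/8
G(BRRRB) = { 0, 1/8 | 1/4, 1/2, 1 } gives 3/16
G(BRRRBB) = { 0, 1/8, 3/16 | 1/4, 1/2, 1 } gives 7/32
G(BRRRBBB) = { 0, 1/8, 3/16, 7/32 | 1/4, 1/2, 1 } gives 15/64
G(BRRRBBBR) = { 0, 1/8, 3/16, 7/32 | 15/64, 1/4, 1/2, 1 } gives 29/128
G(BRRRBBBRR) = { 0, 1/8, 3/16, 7/32 | 29/128, 15/64, 1/4, 1/2, 1 } gives 57/256
G(BRRRBBBRRR) = { 0, 1/8, 3/16, 7/32 | 57/256, 29/128, 15/64, 1/4, 1/2, 1 } gives 113/512
G(BRRRBBBRRRR) = { 0, 1/8, 3/16, 7/32 | 113/512, 57/256, 29/128, 15/64, 1/4, 1/2, 1 } gives 225/1024
G(BRRRBBBRRRRR) = { 0, 1/8, 3/16, 7/32 | 225/1024, 113/512, 57/256, 29/128, 15/64, 1/4, 1/2, 1 } gives 449/2048
G(BRRRBBBRRRRRB) = { 0, 1/8, 3/16, 7/32, 449/2048 | 225/1024, 113/512, 57/256, 29/128, 15/64, 1/4, 1/2, 1 } gives 899/4096
G(BRRRBBBRRRRRBB) = { 0, 1/8, 3/16, 7/32, 449/2048, 899/4096 | 225/1024, 113/512, 57/256, 29/128, 15/64, 1/4, 1/2, 1 } gives 1799/8192
G(BRRRBBBRRRRRBBB) = { 0, 1/8, 3/16, 7/32, 449/2048, 899/4096, 1799/8192 | 225/1024, 113/512, 57/256, 29/128, 15/64, 1/4, 1/2, 1 } gives 3599/16384

3599/16384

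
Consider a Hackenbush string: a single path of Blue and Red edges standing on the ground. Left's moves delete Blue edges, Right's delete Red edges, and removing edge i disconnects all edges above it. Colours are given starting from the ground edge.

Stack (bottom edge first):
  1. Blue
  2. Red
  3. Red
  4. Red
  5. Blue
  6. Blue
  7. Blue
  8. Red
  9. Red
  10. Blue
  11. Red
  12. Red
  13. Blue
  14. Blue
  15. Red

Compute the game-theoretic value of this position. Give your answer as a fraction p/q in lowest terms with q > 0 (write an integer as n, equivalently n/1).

Build G(s[:k]) for k = 1..15, string s = Blue Red Red Red Blue Blue Blue Red Red Blue Red Red Blue Blue Red.
1 of 15 · B · max L 0 · min R +∞ ⇒ 1
2 of 15 · BR · max L 0 · min R 1 ⇒ 1/2
3 of 15 · BRR · max L 0 · min R 1/2 ⇒ 1/4
4 of 15 · BRRR · max L 0 · min R 1/4 ⇒ 1/8
5 of 15 · BRRRB · max L 1/8 · min R 1/4 ⇒ 3/16
6 of 15 · BRRRBB · max L 3/16 · min R 1/4 ⇒ 7/32
7 of 15 · BRRRBBB · max L 7/32 · min R 1/4 ⇒ 15/64
8 of 15 · BRRRBBBR · max L 7/32 · min R 15/64 ⇒ 29/128
9 of 15 · BRRRBBBRR · max L 7/32 · min R 29/128 ⇒ 57/256
10 of 15 · BRRRBBBRRB · max L 57/256 · min R 29/128 ⇒ 115/512
11 of 15 · BRRRBBBRRBR · max L 57/256 · min R 115/512 ⇒ 229/1024
12 of 15 · BRRRBBBRRBRR · max L 57/256 · min R 229/1024 ⇒ 457/2048
13 of 15 · BRRRBBBRRBRRB · max L 457/2048 · min R 229/1024 ⇒ 915/4096
14 of 15 · BRRRBBBRRBRRBB · max L 915/4096 · min R 229/1024 ⇒ 1831/8192
15 of 15 · BRRRBBBRRBRRBBR · max L 915/4096 · min R 1831/8192 ⇒ 3661/16384

3661/16384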